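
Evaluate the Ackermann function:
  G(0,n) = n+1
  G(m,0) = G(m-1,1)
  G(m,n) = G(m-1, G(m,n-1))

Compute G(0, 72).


G(0, 72) = 73
Result: G(0, 72) = 73

73


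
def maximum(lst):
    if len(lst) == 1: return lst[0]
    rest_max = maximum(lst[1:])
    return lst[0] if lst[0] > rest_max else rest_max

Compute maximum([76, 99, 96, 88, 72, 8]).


maximum([76, 99, 96, 88, 72, 8]): compare 76 with maximum([99, 96, 88, 72, 8])
maximum([99, 96, 88, 72, 8]): compare 99 with maximum([96, 88, 72, 8])
maximum([96, 88, 72, 8]): compare 96 with maximum([88, 72, 8])
maximum([88, 72, 8]): compare 88 with maximum([72, 8])
maximum([72, 8]): compare 72 with maximum([8])
maximum([8]) = 8  (base case)
Compare 72 with 8 -> 72
Compare 88 with 72 -> 88
Compare 96 with 88 -> 96
Compare 99 with 96 -> 99
Compare 76 with 99 -> 99

99


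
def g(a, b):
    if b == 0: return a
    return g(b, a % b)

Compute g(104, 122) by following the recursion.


g(104, 122) = g(122, 104)
g(122, 104) = g(104, 18)
g(104, 18) = g(18, 14)
g(18, 14) = g(14, 4)
g(14, 4) = g(4, 2)
g(4, 2) = g(2, 0)
g(2, 0) = 2  (base case)

2


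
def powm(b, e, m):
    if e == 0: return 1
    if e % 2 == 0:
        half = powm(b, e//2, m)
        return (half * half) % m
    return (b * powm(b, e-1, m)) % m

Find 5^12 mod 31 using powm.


powm(5, 12, 31): e is even, compute powm(5, 6, 31)
  powm(5, 6, 31): e is even, compute powm(5, 3, 31)
    powm(5, 3, 31): e is odd, compute powm(5, 2, 31)
      powm(5, 2, 31): e is even, compute powm(5, 1, 31)
        powm(5, 1, 31): e is odd, compute powm(5, 0, 31)
          powm(5, 0, 31) = 1
        (5 * 1) % 31 = 5
      half=5, (5*5) % 31 = 25
    (5 * 25) % 31 = 1
  half=1, (1*1) % 31 = 1
half=1, (1*1) % 31 = 1

1


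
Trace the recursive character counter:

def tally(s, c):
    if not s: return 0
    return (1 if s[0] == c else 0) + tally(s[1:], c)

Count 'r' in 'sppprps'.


s[0]='s' != 'r' -> 0
s[0]='p' != 'r' -> 0
s[0]='p' != 'r' -> 0
s[0]='p' != 'r' -> 0
s[0]='r' == 'r' -> 1
s[0]='p' != 'r' -> 0
s[0]='s' != 'r' -> 0
Sum: 0 + 0 + 0 + 0 + 1 + 0 + 0 = 1

1


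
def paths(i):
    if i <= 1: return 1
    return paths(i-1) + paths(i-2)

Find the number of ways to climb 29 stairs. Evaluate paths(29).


Building up from base cases:
paths(0) = 1
paths(1) = 1
paths(2) = paths(1) + paths(0) = 1 + 1 = 2
paths(3) = paths(2) + paths(1) = 2 + 1 = 3
paths(4) = paths(3) + paths(2) = 3 + 2 = 5
paths(5) = paths(4) + paths(3) = 5 + 3 = 8
paths(6) = paths(5) + paths(4) = 8 + 5 = 13
paths(7) = paths(6) + paths(5) = 13 + 8 = 21
paths(8) = paths(7) + paths(6) = 21 + 13 = 34
paths(9) = paths(8) + paths(7) = 34 + 21 = 55
paths(10) = paths(9) + paths(8) = 55 + 34 = 89
paths(11) = paths(10) + paths(9) = 89 + 55 = 144
paths(12) = paths(11) + paths(10) = 144 + 89 = 233
paths(13) = paths(12) + paths(11) = 233 + 144 = 377
paths(14) = paths(13) + paths(12) = 377 + 233 = 610
paths(15) = paths(14) + paths(13) = 610 + 377 = 987
paths(16) = paths(15) + paths(14) = 987 + 610 = 1597
paths(17) = paths(16) + paths(15) = 1597 + 987 = 2584
paths(18) = paths(17) + paths(16) = 2584 + 1597 = 4181
paths(19) = paths(18) + paths(17) = 4181 + 2584 = 6765
paths(20) = paths(19) + paths(18) = 6765 + 4181 = 10946
paths(21) = paths(20) + paths(19) = 10946 + 6765 = 17711
paths(22) = paths(21) + paths(20) = 17711 + 10946 = 28657
paths(23) = paths(22) + paths(21) = 28657 + 17711 = 46368
paths(24) = paths(23) + paths(22) = 46368 + 28657 = 75025
paths(25) = paths(24) + paths(23) = 75025 + 46368 = 121393
paths(26) = paths(25) + paths(24) = 121393 + 75025 = 196418
paths(27) = paths(26) + paths(25) = 196418 + 121393 = 317811
paths(28) = paths(27) + paths(26) = 317811 + 196418 = 514229
paths(29) = paths(28) + paths(27) = 514229 + 317811 = 832040

832040


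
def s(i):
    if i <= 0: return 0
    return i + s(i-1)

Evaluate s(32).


s(32)
= 32 + 31 + 30 + 29 + 28 + 27 + 26 + 25 + 24 + 23 + 22 + 21 + 20 + 19 + 18 + 17 + 16 + 15 + 14 + 13 + 12 + 11 + 10 + 9 + 8 + 7 + 6 + 5 + 4 + 3 + 2 + 1 + s(0)
= 32 + 31 + 30 + 29 + 28 + 27 + 26 + 25 + 24 + 23 + 22 + 21 + 20 + 19 + 18 + 17 + 16 + 15 + 14 + 13 + 12 + 11 + 10 + 9 + 8 + 7 + 6 + 5 + 4 + 3 + 2 + 1 + 0
= 528

528


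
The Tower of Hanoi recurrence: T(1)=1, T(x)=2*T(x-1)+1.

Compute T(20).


T(20) = 2 * T(19) + 1
T(19) = 2 * T(18) + 1
T(18) = 2 * T(17) + 1
T(17) = 2 * T(16) + 1
T(16) = 2 * T(15) + 1
T(15) = 2 * T(14) + 1
T(14) = 2 * T(13) + 1
T(13) = 2 * T(12) + 1
T(12) = 2 * T(11) + 1
T(11) = 2 * T(10) + 1
T(10) = 2 * T(9) + 1
T(9) = 2 * T(8) + 1
T(8) = 2 * T(7) + 1
T(7) = 2 * T(6) + 1
T(6) = 2 * T(5) + 1
T(5) = 2 * T(4) + 1
T(4) = 2 * T(3) + 1
T(3) = 2 * T(2) + 1
T(2) = 2 * T(1) + 1
T(1) = 1  (base case)
T(2) = 2 * 1 + 1 = 3
T(3) = 2 * 3 + 1 = 7
T(4) = 2 * 7 + 1 = 15
T(5) = 2 * 15 + 1 = 31
T(6) = 2 * 31 + 1 = 63
T(7) = 2 * 63 + 1 = 127
T(8) = 2 * 127 + 1 = 255
T(9) = 2 * 255 + 1 = 511
T(10) = 2 * 511 + 1 = 1023
T(11) = 2 * 1023 + 1 = 2047
T(12) = 2 * 2047 + 1 = 4095
T(13) = 2 * 4095 + 1 = 8191
T(14) = 2 * 8191 + 1 = 16383
T(15) = 2 * 16383 + 1 = 32767
T(16) = 2 * 32767 + 1 = 65535
T(17) = 2 * 65535 + 1 = 131071
T(18) = 2 * 131071 + 1 = 262143
T(19) = 2 * 262143 + 1 = 524287
T(20) = 2 * 524287 + 1 = 1048575

1048575


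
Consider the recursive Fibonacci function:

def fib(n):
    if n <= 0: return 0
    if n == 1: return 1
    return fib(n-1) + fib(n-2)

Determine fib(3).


Computing fib(3) bottom-up:
fib(0) = 0
fib(1) = 1
fib(2) = fib(1) + fib(0) = 1 + 0 = 1
fib(3) = fib(2) + fib(1) = 1 + 1 = 2

2


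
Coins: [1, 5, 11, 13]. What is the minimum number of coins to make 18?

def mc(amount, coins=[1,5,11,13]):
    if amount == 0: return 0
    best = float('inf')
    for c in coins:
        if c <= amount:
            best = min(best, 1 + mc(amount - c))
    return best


Building up with DP:
mc(0) = 0
mc(1) = min(1+mc(0)=1+0=1) = 1
mc(2) = min(1+mc(1)=1+1=2) = 2
mc(3) = min(1+mc(2)=1+2=3) = 3
mc(4) = min(1+mc(3)=1+3=4) = 4
mc(5) = min(1+mc(4)=1+4=5, 1+mc(0)=1+0=1) = 1
mc(6) = min(1+mc(5)=1+1=2, 1+mc(1)=1+1=2) = 2
mc(7) = min(1+mc(6)=1+2=3, 1+mc(2)=1+2=3) = 3
mc(8) = min(1+mc(7)=1+3=4, 1+mc(3)=1+3=4) = 4
mc(9) = min(1+mc(8)=1+4=5, 1+mc(4)=1+4=5) = 5
mc(10) = min(1+mc(9)=1+5=6, 1+mc(5)=1+1=2) = 2
mc(11) = min(1+mc(10)=1+2=3, 1+mc(6)=1+2=3, 1+mc(0)=1+0=1) = 1
mc(12) = min(1+mc(11)=1+1=2, 1+mc(7)=1+3=4, 1+mc(1)=1+1=2) = 2
mc(13) = min(1+mc(12)=1+2=3, 1+mc(8)=1+4=5, 1+mc(2)=1+2=3, 1+mc(0)=1+0=1) = 1
mc(14) = min(1+mc(13)=1+1=2, 1+mc(9)=1+5=6, 1+mc(3)=1+3=4, 1+mc(1)=1+1=2) = 2
mc(15) = min(1+mc(14)=1+2=3, 1+mc(10)=1+2=3, 1+mc(4)=1+4=5, 1+mc(2)=1+2=3) = 3
mc(16) = min(1+mc(15)=1+3=4, 1+mc(11)=1+1=2, 1+mc(5)=1+1=2, 1+mc(3)=1+3=4) = 2
mc(17) = min(1+mc(16)=1+2=3, 1+mc(12)=1+2=3, 1+mc(6)=1+2=3, 1+mc(4)=1+4=5) = 3
mc(18) = min(1+mc(17)=1+3=4, 1+mc(13)=1+1=2, 1+mc(7)=1+3=4, 1+mc(5)=1+1=2) = 2

2


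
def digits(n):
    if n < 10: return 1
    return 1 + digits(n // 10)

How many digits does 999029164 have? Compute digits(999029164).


digits(999029164) = 1 + digits(99902916)
digits(99902916) = 1 + digits(9990291)
digits(9990291) = 1 + digits(999029)
digits(999029) = 1 + digits(99902)
digits(99902) = 1 + digits(9990)
digits(9990) = 1 + digits(999)
digits(999) = 1 + digits(99)
digits(99) = 1 + digits(9)
digits(9) = 1  (base case: 9 < 10)
Unwinding: 1 + 1 + 1 + 1 + 1 + 1 + 1 + 1 + 1 = 9

9


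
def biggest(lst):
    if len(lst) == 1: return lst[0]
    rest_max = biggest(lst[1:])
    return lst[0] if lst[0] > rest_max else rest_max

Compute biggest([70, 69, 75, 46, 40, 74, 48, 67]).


biggest([70, 69, 75, 46, 40, 74, 48, 67]): compare 70 with biggest([69, 75, 46, 40, 74, 48, 67])
biggest([69, 75, 46, 40, 74, 48, 67]): compare 69 with biggest([75, 46, 40, 74, 48, 67])
biggest([75, 46, 40, 74, 48, 67]): compare 75 with biggest([46, 40, 74, 48, 67])
biggest([46, 40, 74, 48, 67]): compare 46 with biggest([40, 74, 48, 67])
biggest([40, 74, 48, 67]): compare 40 with biggest([74, 48, 67])
biggest([74, 48, 67]): compare 74 with biggest([48, 67])
biggest([48, 67]): compare 48 with biggest([67])
biggest([67]) = 67  (base case)
Compare 48 with 67 -> 67
Compare 74 with 67 -> 74
Compare 40 with 74 -> 74
Compare 46 with 74 -> 74
Compare 75 with 74 -> 75
Compare 69 with 75 -> 75
Compare 70 with 75 -> 75

75


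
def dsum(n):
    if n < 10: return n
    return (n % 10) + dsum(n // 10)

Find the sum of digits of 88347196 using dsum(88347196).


dsum(88347196) = 6 + dsum(8834719)
dsum(8834719) = 9 + dsum(883471)
dsum(883471) = 1 + dsum(88347)
dsum(88347) = 7 + dsum(8834)
dsum(8834) = 4 + dsum(883)
dsum(883) = 3 + dsum(88)
dsum(88) = 8 + dsum(8)
dsum(8) = 8  (base case)
Total: 6 + 9 + 1 + 7 + 4 + 3 + 8 + 8 = 46

46


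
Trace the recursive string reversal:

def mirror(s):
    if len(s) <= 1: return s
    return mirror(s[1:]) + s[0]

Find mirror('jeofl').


mirror('jeofl') = mirror('eofl') + 'j'
mirror('eofl') = mirror('ofl') + 'e'
mirror('ofl') = mirror('fl') + 'o'
mirror('fl') = mirror('l') + 'f'
mirror('l') = 'l'  (base case)
Concatenating: 'l' + 'f' + 'o' + 'e' + 'j' = 'lfoej'

lfoej


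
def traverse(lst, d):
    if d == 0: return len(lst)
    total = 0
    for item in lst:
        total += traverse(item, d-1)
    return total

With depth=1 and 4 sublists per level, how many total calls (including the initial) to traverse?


At depth 0 (root): 1 call
At depth 1: each of 1 parents calls traverse on 4 children = 4 calls
Total: 1 + 4 = 5

5


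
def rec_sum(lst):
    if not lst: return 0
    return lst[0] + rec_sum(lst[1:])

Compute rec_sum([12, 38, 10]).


rec_sum([12, 38, 10]) = 12 + rec_sum([38, 10])
rec_sum([38, 10]) = 38 + rec_sum([10])
rec_sum([10]) = 10 + rec_sum([])
rec_sum([]) = 0  (base case)
Total: 12 + 38 + 10 + 0 = 60

60


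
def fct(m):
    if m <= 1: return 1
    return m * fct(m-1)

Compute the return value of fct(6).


fct(6)
= 6 * fct(5)
= 6 * 5 * fct(4)
= 6 * 5 * 4 * fct(3)
= 6 * 5 * 4 * 3 * fct(2)
= 6 * 5 * 4 * 3 * 2 * fct(1)
= 6 * 5 * 4 * 3 * 2 * 1
= 720

720


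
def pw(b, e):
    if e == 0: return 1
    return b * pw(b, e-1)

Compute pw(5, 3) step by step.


pw(5, 3)
= 5 * pw(5, 2)
= 5 * 5 * pw(5, 1)
= 5 * 5 * 5 * pw(5, 0)
= 5 * 5 * 5 * 1
= 125

125


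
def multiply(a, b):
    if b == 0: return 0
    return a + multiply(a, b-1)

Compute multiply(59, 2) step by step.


multiply(59, 2) = 59 + multiply(59, 1)
multiply(59, 1) = 59 + multiply(59, 0)
multiply(59, 0) = 0  (base case)
Total: 59 + 59 + 0 = 118

118


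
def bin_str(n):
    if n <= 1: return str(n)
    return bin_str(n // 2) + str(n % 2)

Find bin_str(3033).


bin_str(3033) = bin_str(1516) + '1'
bin_str(1516) = bin_str(758) + '0'
bin_str(758) = bin_str(379) + '0'
bin_str(379) = bin_str(189) + '1'
bin_str(189) = bin_str(94) + '1'
bin_str(94) = bin_str(47) + '0'
bin_str(47) = bin_str(23) + '1'
bin_str(23) = bin_str(11) + '1'
bin_str(11) = bin_str(5) + '1'
bin_str(5) = bin_str(2) + '1'
bin_str(2) = bin_str(1) + '0'
bin_str(1) = '1'  (base case)
Concatenating: '1' + '0' + '1' + '1' + '1' + '1' + '0' + '1' + '1' + '0' + '0' + '1' = '101111011001'

101111011001


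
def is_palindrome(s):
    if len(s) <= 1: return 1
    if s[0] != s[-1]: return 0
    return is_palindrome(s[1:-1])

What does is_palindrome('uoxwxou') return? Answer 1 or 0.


is_palindrome('uoxwxou'): s[0]='u' == s[-1]='u' -> check is_palindrome('oxwxo')
is_palindrome('oxwxo'): s[0]='o' == s[-1]='o' -> check is_palindrome('xwx')
is_palindrome('xwx'): s[0]='x' == s[-1]='x' -> check is_palindrome('w')
is_palindrome('w'): len <= 1 -> return 1  (base case)
Result: 1 (palindrome)

1


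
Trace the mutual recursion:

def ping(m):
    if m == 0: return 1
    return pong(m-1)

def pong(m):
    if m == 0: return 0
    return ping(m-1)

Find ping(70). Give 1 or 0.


ping(70) = pong(69)
pong(69) = ping(68)
ping(68) = pong(67)
pong(67) = ping(66)
ping(66) = pong(65)
pong(65) = ping(64)
ping(64) = pong(63)
pong(63) = ping(62)
ping(62) = pong(61)
pong(61) = ping(60)
ping(60) = pong(59)
pong(59) = ping(58)
ping(58) = pong(57)
pong(57) = ping(56)
ping(56) = pong(55)
pong(55) = ping(54)
ping(54) = pong(53)
pong(53) = ping(52)
ping(52) = pong(51)
pong(51) = ping(50)
ping(50) = pong(49)
pong(49) = ping(48)
ping(48) = pong(47)
pong(47) = ping(46)
ping(46) = pong(45)
pong(45) = ping(44)
ping(44) = pong(43)
pong(43) = ping(42)
ping(42) = pong(41)
pong(41) = ping(40)
ping(40) = pong(39)
pong(39) = ping(38)
ping(38) = pong(37)
pong(37) = ping(36)
ping(36) = pong(35)
pong(35) = ping(34)
ping(34) = pong(33)
pong(33) = ping(32)
ping(32) = pong(31)
pong(31) = ping(30)
ping(30) = pong(29)
pong(29) = ping(28)
ping(28) = pong(27)
pong(27) = ping(26)
ping(26) = pong(25)
pong(25) = ping(24)
ping(24) = pong(23)
pong(23) = ping(22)
ping(22) = pong(21)
pong(21) = ping(20)
ping(20) = pong(19)
pong(19) = ping(18)
ping(18) = pong(17)
pong(17) = ping(16)
ping(16) = pong(15)
pong(15) = ping(14)
ping(14) = pong(13)
pong(13) = ping(12)
ping(12) = pong(11)
pong(11) = ping(10)
ping(10) = pong(9)
pong(9) = ping(8)
ping(8) = pong(7)
pong(7) = ping(6)
ping(6) = pong(5)
pong(5) = ping(4)
ping(4) = pong(3)
pong(3) = ping(2)
ping(2) = pong(1)
pong(1) = ping(0)
ping(0) = 1  (base case)
Result: 1

1


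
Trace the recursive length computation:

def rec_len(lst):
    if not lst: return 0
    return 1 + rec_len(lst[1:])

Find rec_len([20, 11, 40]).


rec_len([20, 11, 40]) = 1 + rec_len([11, 40])
rec_len([11, 40]) = 1 + rec_len([40])
rec_len([40]) = 1 + rec_len([])
rec_len([]) = 0  (base case)
Unwinding: 1 + 1 + 1 + 0 = 3

3


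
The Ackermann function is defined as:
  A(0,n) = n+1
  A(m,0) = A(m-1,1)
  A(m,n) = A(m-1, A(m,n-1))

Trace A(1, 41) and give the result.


A(1, 41) = A(0, A(1, 40))
  A(1, 40) = A(0, A(1, 39))
    A(1, 39) = A(0, A(1, 38))
      A(1, 38) = A(0, A(1, 37))
        A(1, 37) = A(0, A(1, 36))
          A(1, 36) = A(0, A(1, 35))
          A(1, 35) = A(0, A(1, 34))
          A(1, 34) = A(0, A(1, 33))
          A(1, 33) = A(0, A(1, 32))
          A(1, 32) = A(0, A(1, 31))
          A(1, 31) = A(0, A(1, 30))
          A(1, 30) = A(0, A(1, 29))
          A(1, 29) = A(0, A(1, 28))
          A(1, 28) = A(0, A(1, 27))
          A(1, 27) = A(0, A(1, 26))
          A(1, 26) = A(0, A(1, 25))
          A(1, 25) = A(0, A(1, 24))
          A(1, 24) = A(0, A(1, 23))
          A(1, 23) = A(0, A(1, 22))
          A(1, 22) = A(0, A(1, 21))
          A(1, 21) = A(0, A(1, 20))
          A(1, 20) = A(0, A(1, 19))
          A(1, 19) = A(0, A(1, 18))
          A(1, 18) = A(0, A(1, 17))
          A(1, 17) = A(0, A(1, 16))
... (trace truncated)
Result: A(1, 41) = 43

43


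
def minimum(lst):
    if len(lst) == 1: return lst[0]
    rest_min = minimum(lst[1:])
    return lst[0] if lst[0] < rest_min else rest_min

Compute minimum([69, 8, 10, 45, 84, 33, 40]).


minimum([69, 8, 10, 45, 84, 33, 40]): compare 69 with minimum([8, 10, 45, 84, 33, 40])
minimum([8, 10, 45, 84, 33, 40]): compare 8 with minimum([10, 45, 84, 33, 40])
minimum([10, 45, 84, 33, 40]): compare 10 with minimum([45, 84, 33, 40])
minimum([45, 84, 33, 40]): compare 45 with minimum([84, 33, 40])
minimum([84, 33, 40]): compare 84 with minimum([33, 40])
minimum([33, 40]): compare 33 with minimum([40])
minimum([40]) = 40  (base case)
Compare 33 with 40 -> 33
Compare 84 with 33 -> 33
Compare 45 with 33 -> 33
Compare 10 with 33 -> 10
Compare 8 with 10 -> 8
Compare 69 with 8 -> 8

8


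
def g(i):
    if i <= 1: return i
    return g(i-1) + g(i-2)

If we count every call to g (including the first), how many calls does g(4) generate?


Let C(n) = total calls for g(n)
C(0) = 1, C(1) = 1
C(2) = 1 + C(1) + C(0) = 1 + 1 + 1 = 3
C(3) = 1 + C(2) + C(1) = 1 + 3 + 1 = 5
C(4) = 1 + C(3) + C(2) = 1 + 5 + 3 = 9

9


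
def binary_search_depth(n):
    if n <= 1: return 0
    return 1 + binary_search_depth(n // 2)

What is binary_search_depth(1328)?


1328 / 2 = 664
664 / 2 = 332
332 / 2 = 166
166 / 2 = 83
83 / 2 = 41
41 / 2 = 20
20 / 2 = 10
10 / 2 = 5
5 / 2 = 2
2 / 2 = 1
Reached 1 after 10 halvings

10


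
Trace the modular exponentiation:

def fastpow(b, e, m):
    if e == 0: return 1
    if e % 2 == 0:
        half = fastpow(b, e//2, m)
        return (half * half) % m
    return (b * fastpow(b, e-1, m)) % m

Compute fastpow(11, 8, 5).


fastpow(11, 8, 5): e is even, compute fastpow(11, 4, 5)
  fastpow(11, 4, 5): e is even, compute fastpow(11, 2, 5)
    fastpow(11, 2, 5): e is even, compute fastpow(11, 1, 5)
      fastpow(11, 1, 5): e is odd, compute fastpow(11, 0, 5)
        fastpow(11, 0, 5) = 1
      (11 * 1) % 5 = 1
    half=1, (1*1) % 5 = 1
  half=1, (1*1) % 5 = 1
half=1, (1*1) % 5 = 1

1


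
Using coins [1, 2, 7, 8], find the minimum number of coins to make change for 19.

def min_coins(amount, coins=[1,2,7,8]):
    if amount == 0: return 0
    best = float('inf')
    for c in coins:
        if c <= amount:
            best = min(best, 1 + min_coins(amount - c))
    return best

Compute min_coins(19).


Building up with DP:
min_coins(0) = 0
min_coins(1) = min(1+min_coins(0)=1+0=1) = 1
min_coins(2) = min(1+min_coins(1)=1+1=2, 1+min_coins(0)=1+0=1) = 1
min_coins(3) = min(1+min_coins(2)=1+1=2, 1+min_coins(1)=1+1=2) = 2
min_coins(4) = min(1+min_coins(3)=1+2=3, 1+min_coins(2)=1+1=2) = 2
min_coins(5) = min(1+min_coins(4)=1+2=3, 1+min_coins(3)=1+2=3) = 3
min_coins(6) = min(1+min_coins(5)=1+3=4, 1+min_coins(4)=1+2=3) = 3
min_coins(7) = min(1+min_coins(6)=1+3=4, 1+min_coins(5)=1+3=4, 1+min_coins(0)=1+0=1) = 1
min_coins(8) = min(1+min_coins(7)=1+1=2, 1+min_coins(6)=1+3=4, 1+min_coins(1)=1+1=2, 1+min_coins(0)=1+0=1) = 1
min_coins(9) = min(1+min_coins(8)=1+1=2, 1+min_coins(7)=1+1=2, 1+min_coins(2)=1+1=2, 1+min_coins(1)=1+1=2) = 2
min_coins(10) = min(1+min_coins(9)=1+2=3, 1+min_coins(8)=1+1=2, 1+min_coins(3)=1+2=3, 1+min_coins(2)=1+1=2) = 2
min_coins(11) = min(1+min_coins(10)=1+2=3, 1+min_coins(9)=1+2=3, 1+min_coins(4)=1+2=3, 1+min_coins(3)=1+2=3) = 3
min_coins(12) = min(1+min_coins(11)=1+3=4, 1+min_coins(10)=1+2=3, 1+min_coins(5)=1+3=4, 1+min_coins(4)=1+2=3) = 3
min_coins(13) = min(1+min_coins(12)=1+3=4, 1+min_coins(11)=1+3=4, 1+min_coins(6)=1+3=4, 1+min_coins(5)=1+3=4) = 4
min_coins(14) = min(1+min_coins(13)=1+4=5, 1+min_coins(12)=1+3=4, 1+min_coins(7)=1+1=2, 1+min_coins(6)=1+3=4) = 2
min_coins(15) = min(1+min_coins(14)=1+2=3, 1+min_coins(13)=1+4=5, 1+min_coins(8)=1+1=2, 1+min_coins(7)=1+1=2) = 2
min_coins(16) = min(1+min_coins(15)=1+2=3, 1+min_coins(14)=1+2=3, 1+min_coins(9)=1+2=3, 1+min_coins(8)=1+1=2) = 2
min_coins(17) = min(1+min_coins(16)=1+2=3, 1+min_coins(15)=1+2=3, 1+min_coins(10)=1+2=3, 1+min_coins(9)=1+2=3) = 3
min_coins(18) = min(1+min_coins(17)=1+3=4, 1+min_coins(16)=1+2=3, 1+min_coins(11)=1+3=4, 1+min_coins(10)=1+2=3) = 3
min_coins(19) = min(1+min_coins(18)=1+3=4, 1+min_coins(17)=1+3=4, 1+min_coins(12)=1+3=4, 1+min_coins(11)=1+3=4) = 4

4


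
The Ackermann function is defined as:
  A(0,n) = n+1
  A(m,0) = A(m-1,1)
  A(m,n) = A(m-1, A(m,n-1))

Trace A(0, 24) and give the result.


A(0, 24) = 25
Result: A(0, 24) = 25

25


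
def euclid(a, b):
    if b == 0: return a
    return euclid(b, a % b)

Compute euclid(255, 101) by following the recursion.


euclid(255, 101) = euclid(101, 53)
euclid(101, 53) = euclid(53, 48)
euclid(53, 48) = euclid(48, 5)
euclid(48, 5) = euclid(5, 3)
euclid(5, 3) = euclid(3, 2)
euclid(3, 2) = euclid(2, 1)
euclid(2, 1) = euclid(1, 0)
euclid(1, 0) = 1  (base case)

1


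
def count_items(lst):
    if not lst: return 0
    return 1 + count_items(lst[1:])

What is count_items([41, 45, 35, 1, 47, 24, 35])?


count_items([41, 45, 35, 1, 47, 24, 35]) = 1 + count_items([45, 35, 1, 47, 24, 35])
count_items([45, 35, 1, 47, 24, 35]) = 1 + count_items([35, 1, 47, 24, 35])
count_items([35, 1, 47, 24, 35]) = 1 + count_items([1, 47, 24, 35])
count_items([1, 47, 24, 35]) = 1 + count_items([47, 24, 35])
count_items([47, 24, 35]) = 1 + count_items([24, 35])
count_items([24, 35]) = 1 + count_items([35])
count_items([35]) = 1 + count_items([])
count_items([]) = 0  (base case)
Unwinding: 1 + 1 + 1 + 1 + 1 + 1 + 1 + 0 = 7

7


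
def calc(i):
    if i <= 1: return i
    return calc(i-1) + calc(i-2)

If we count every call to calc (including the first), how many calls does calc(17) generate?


Let C(n) = total calls for calc(n)
C(0) = 1, C(1) = 1
C(2) = 1 + C(1) + C(0) = 1 + 1 + 1 = 3
C(3) = 1 + C(2) + C(1) = 1 + 3 + 1 = 5
C(4) = 1 + C(3) + C(2) = 1 + 5 + 3 = 9
C(5) = 1 + C(4) + C(3) = 1 + 9 + 5 = 15
C(6) = 1 + C(5) + C(4) = 1 + 15 + 9 = 25
C(7) = 1 + C(6) + C(5) = 1 + 25 + 15 = 41
C(8) = 1 + C(7) + C(6) = 1 + 41 + 25 = 67
C(9) = 1 + C(8) + C(7) = 1 + 67 + 41 = 109
C(10) = 1 + C(9) + C(8) = 1 + 109 + 67 = 177
C(11) = 1 + C(10) + C(9) = 1 + 177 + 109 = 287
C(12) = 1 + C(11) + C(10) = 1 + 287 + 177 = 465
C(13) = 1 + C(12) + C(11) = 1 + 465 + 287 = 753
C(14) = 1 + C(13) + C(12) = 1 + 753 + 465 = 1219
C(15) = 1 + C(14) + C(13) = 1 + 1219 + 753 = 1973
C(16) = 1 + C(15) + C(14) = 1 + 1973 + 1219 = 3193
C(17) = 1 + C(16) + C(15) = 1 + 3193 + 1973 = 5167

5167


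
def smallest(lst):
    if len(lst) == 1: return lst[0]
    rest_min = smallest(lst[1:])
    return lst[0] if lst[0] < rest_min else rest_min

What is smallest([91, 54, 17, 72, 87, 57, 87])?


smallest([91, 54, 17, 72, 87, 57, 87]): compare 91 with smallest([54, 17, 72, 87, 57, 87])
smallest([54, 17, 72, 87, 57, 87]): compare 54 with smallest([17, 72, 87, 57, 87])
smallest([17, 72, 87, 57, 87]): compare 17 with smallest([72, 87, 57, 87])
smallest([72, 87, 57, 87]): compare 72 with smallest([87, 57, 87])
smallest([87, 57, 87]): compare 87 with smallest([57, 87])
smallest([57, 87]): compare 57 with smallest([87])
smallest([87]) = 87  (base case)
Compare 57 with 87 -> 57
Compare 87 with 57 -> 57
Compare 72 with 57 -> 57
Compare 17 with 57 -> 17
Compare 54 with 17 -> 17
Compare 91 with 17 -> 17

17


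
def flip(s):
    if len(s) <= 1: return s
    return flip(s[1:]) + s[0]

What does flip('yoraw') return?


flip('yoraw') = flip('oraw') + 'y'
flip('oraw') = flip('raw') + 'o'
flip('raw') = flip('aw') + 'r'
flip('aw') = flip('w') + 'a'
flip('w') = 'w'  (base case)
Concatenating: 'w' + 'a' + 'r' + 'o' + 'y' = 'waroy'

waroy


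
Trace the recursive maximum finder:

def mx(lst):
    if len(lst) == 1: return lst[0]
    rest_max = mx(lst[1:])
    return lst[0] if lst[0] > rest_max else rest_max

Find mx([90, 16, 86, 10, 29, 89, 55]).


mx([90, 16, 86, 10, 29, 89, 55]): compare 90 with mx([16, 86, 10, 29, 89, 55])
mx([16, 86, 10, 29, 89, 55]): compare 16 with mx([86, 10, 29, 89, 55])
mx([86, 10, 29, 89, 55]): compare 86 with mx([10, 29, 89, 55])
mx([10, 29, 89, 55]): compare 10 with mx([29, 89, 55])
mx([29, 89, 55]): compare 29 with mx([89, 55])
mx([89, 55]): compare 89 with mx([55])
mx([55]) = 55  (base case)
Compare 89 with 55 -> 89
Compare 29 with 89 -> 89
Compare 10 with 89 -> 89
Compare 86 with 89 -> 89
Compare 16 with 89 -> 89
Compare 90 with 89 -> 90

90


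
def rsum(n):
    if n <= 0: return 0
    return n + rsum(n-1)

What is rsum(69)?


rsum(69)
= 69 + 68 + 67 + 66 + 65 + 64 + 63 + 62 + 61 + 60 + 59 + 58 + 57 + 56 + 55 + 54 + 53 + 52 + 51 + 50 + 49 + 48 + 47 + 46 + 45 + 44 + 43 + 42 + 41 + 40 + 39 + 38 + 37 + 36 + 35 + 34 + 33 + 32 + 31 + 30 + 29 + 28 + 27 + 26 + 25 + 24 + 23 + 22 + 21 + 20 + 19 + 18 + 17 + 16 + 15 + 14 + 13 + 12 + 11 + 10 + 9 + 8 + 7 + 6 + 5 + 4 + 3 + 2 + 1 + rsum(0)
= 69 + 68 + 67 + 66 + 65 + 64 + 63 + 62 + 61 + 60 + 59 + 58 + 57 + 56 + 55 + 54 + 53 + 52 + 51 + 50 + 49 + 48 + 47 + 46 + 45 + 44 + 43 + 42 + 41 + 40 + 39 + 38 + 37 + 36 + 35 + 34 + 33 + 32 + 31 + 30 + 29 + 28 + 27 + 26 + 25 + 24 + 23 + 22 + 21 + 20 + 19 + 18 + 17 + 16 + 15 + 14 + 13 + 12 + 11 + 10 + 9 + 8 + 7 + 6 + 5 + 4 + 3 + 2 + 1 + 0
= 2415

2415


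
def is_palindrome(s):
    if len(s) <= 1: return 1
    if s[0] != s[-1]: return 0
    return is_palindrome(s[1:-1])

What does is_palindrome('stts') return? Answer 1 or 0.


is_palindrome('stts'): s[0]='s' == s[-1]='s' -> check is_palindrome('tt')
is_palindrome('tt'): s[0]='t' == s[-1]='t' -> check is_palindrome('')
is_palindrome(''): len <= 1 -> return 1  (base case)
Result: 1 (palindrome)

1


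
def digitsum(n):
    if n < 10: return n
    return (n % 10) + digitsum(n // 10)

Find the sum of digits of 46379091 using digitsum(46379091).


digitsum(46379091) = 1 + digitsum(4637909)
digitsum(4637909) = 9 + digitsum(463790)
digitsum(463790) = 0 + digitsum(46379)
digitsum(46379) = 9 + digitsum(4637)
digitsum(4637) = 7 + digitsum(463)
digitsum(463) = 3 + digitsum(46)
digitsum(46) = 6 + digitsum(4)
digitsum(4) = 4  (base case)
Total: 1 + 9 + 0 + 9 + 7 + 3 + 6 + 4 = 39

39


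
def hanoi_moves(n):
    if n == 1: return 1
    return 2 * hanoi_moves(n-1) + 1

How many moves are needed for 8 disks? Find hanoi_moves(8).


hanoi_moves(8) = 2 * hanoi_moves(7) + 1
hanoi_moves(7) = 2 * hanoi_moves(6) + 1
hanoi_moves(6) = 2 * hanoi_moves(5) + 1
hanoi_moves(5) = 2 * hanoi_moves(4) + 1
hanoi_moves(4) = 2 * hanoi_moves(3) + 1
hanoi_moves(3) = 2 * hanoi_moves(2) + 1
hanoi_moves(2) = 2 * hanoi_moves(1) + 1
hanoi_moves(1) = 1  (base case)
hanoi_moves(2) = 2 * 1 + 1 = 3
hanoi_moves(3) = 2 * 3 + 1 = 7
hanoi_moves(4) = 2 * 7 + 1 = 15
hanoi_moves(5) = 2 * 15 + 1 = 31
hanoi_moves(6) = 2 * 31 + 1 = 63
hanoi_moves(7) = 2 * 63 + 1 = 127
hanoi_moves(8) = 2 * 127 + 1 = 255

255


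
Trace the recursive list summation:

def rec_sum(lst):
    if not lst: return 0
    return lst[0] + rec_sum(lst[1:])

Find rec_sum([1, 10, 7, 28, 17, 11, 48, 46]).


rec_sum([1, 10, 7, 28, 17, 11, 48, 46]) = 1 + rec_sum([10, 7, 28, 17, 11, 48, 46])
rec_sum([10, 7, 28, 17, 11, 48, 46]) = 10 + rec_sum([7, 28, 17, 11, 48, 46])
rec_sum([7, 28, 17, 11, 48, 46]) = 7 + rec_sum([28, 17, 11, 48, 46])
rec_sum([28, 17, 11, 48, 46]) = 28 + rec_sum([17, 11, 48, 46])
rec_sum([17, 11, 48, 46]) = 17 + rec_sum([11, 48, 46])
rec_sum([11, 48, 46]) = 11 + rec_sum([48, 46])
rec_sum([48, 46]) = 48 + rec_sum([46])
rec_sum([46]) = 46 + rec_sum([])
rec_sum([]) = 0  (base case)
Total: 1 + 10 + 7 + 28 + 17 + 11 + 48 + 46 + 0 = 168

168


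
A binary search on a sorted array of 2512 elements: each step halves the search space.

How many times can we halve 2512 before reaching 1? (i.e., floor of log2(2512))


2512 / 2 = 1256
1256 / 2 = 628
628 / 2 = 314
314 / 2 = 157
157 / 2 = 78
78 / 2 = 39
39 / 2 = 19
19 / 2 = 9
9 / 2 = 4
4 / 2 = 2
2 / 2 = 1
Reached 1 after 11 halvings

11


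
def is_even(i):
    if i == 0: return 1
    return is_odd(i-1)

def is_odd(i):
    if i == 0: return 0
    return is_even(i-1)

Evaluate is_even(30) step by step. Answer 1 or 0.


is_even(30) = is_odd(29)
is_odd(29) = is_even(28)
is_even(28) = is_odd(27)
is_odd(27) = is_even(26)
is_even(26) = is_odd(25)
is_odd(25) = is_even(24)
is_even(24) = is_odd(23)
is_odd(23) = is_even(22)
is_even(22) = is_odd(21)
is_odd(21) = is_even(20)
is_even(20) = is_odd(19)
is_odd(19) = is_even(18)
is_even(18) = is_odd(17)
is_odd(17) = is_even(16)
is_even(16) = is_odd(15)
is_odd(15) = is_even(14)
is_even(14) = is_odd(13)
is_odd(13) = is_even(12)
is_even(12) = is_odd(11)
is_odd(11) = is_even(10)
is_even(10) = is_odd(9)
is_odd(9) = is_even(8)
is_even(8) = is_odd(7)
is_odd(7) = is_even(6)
is_even(6) = is_odd(5)
is_odd(5) = is_even(4)
is_even(4) = is_odd(3)
is_odd(3) = is_even(2)
is_even(2) = is_odd(1)
is_odd(1) = is_even(0)
is_even(0) = 1  (base case)
Result: 1

1


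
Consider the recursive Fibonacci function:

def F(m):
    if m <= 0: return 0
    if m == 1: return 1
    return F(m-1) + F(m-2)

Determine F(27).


Computing F(27) bottom-up:
F(0) = 0
F(1) = 1
F(2) = F(1) + F(0) = 1 + 0 = 1
F(3) = F(2) + F(1) = 1 + 1 = 2
F(4) = F(3) + F(2) = 2 + 1 = 3
F(5) = F(4) + F(3) = 3 + 2 = 5
F(6) = F(5) + F(4) = 5 + 3 = 8
F(7) = F(6) + F(5) = 8 + 5 = 13
F(8) = F(7) + F(6) = 13 + 8 = 21
F(9) = F(8) + F(7) = 21 + 13 = 34
F(10) = F(9) + F(8) = 34 + 21 = 55
F(11) = F(10) + F(9) = 55 + 34 = 89
F(12) = F(11) + F(10) = 89 + 55 = 144
F(13) = F(12) + F(11) = 144 + 89 = 233
F(14) = F(13) + F(12) = 233 + 144 = 377
F(15) = F(14) + F(13) = 377 + 233 = 610
F(16) = F(15) + F(14) = 610 + 377 = 987
F(17) = F(16) + F(15) = 987 + 610 = 1597
F(18) = F(17) + F(16) = 1597 + 987 = 2584
F(19) = F(18) + F(17) = 2584 + 1597 = 4181
F(20) = F(19) + F(18) = 4181 + 2584 = 6765
F(21) = F(20) + F(19) = 6765 + 4181 = 10946
F(22) = F(21) + F(20) = 10946 + 6765 = 17711
F(23) = F(22) + F(21) = 17711 + 10946 = 28657
F(24) = F(23) + F(22) = 28657 + 17711 = 46368
F(25) = F(24) + F(23) = 46368 + 28657 = 75025
F(26) = F(25) + F(24) = 75025 + 46368 = 121393
F(27) = F(26) + F(25) = 121393 + 75025 = 196418

196418


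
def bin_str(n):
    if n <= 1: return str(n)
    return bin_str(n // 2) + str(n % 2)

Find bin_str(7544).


bin_str(7544) = bin_str(3772) + '0'
bin_str(3772) = bin_str(1886) + '0'
bin_str(1886) = bin_str(943) + '0'
bin_str(943) = bin_str(471) + '1'
bin_str(471) = bin_str(235) + '1'
bin_str(235) = bin_str(117) + '1'
bin_str(117) = bin_str(58) + '1'
bin_str(58) = bin_str(29) + '0'
bin_str(29) = bin_str(14) + '1'
bin_str(14) = bin_str(7) + '0'
bin_str(7) = bin_str(3) + '1'
bin_str(3) = bin_str(1) + '1'
bin_str(1) = '1'  (base case)
Concatenating: '1' + '1' + '1' + '0' + '1' + '0' + '1' + '1' + '1' + '1' + '0' + '0' + '0' = '1110101111000'

1110101111000


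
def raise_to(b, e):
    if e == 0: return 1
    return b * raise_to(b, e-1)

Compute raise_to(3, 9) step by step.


raise_to(3, 9)
= 3 * raise_to(3, 8)
= 3 * 3 * raise_to(3, 7)
= 3 * 3 * 3 * raise_to(3, 6)
= 3 * 3 * 3 * 3 * raise_to(3, 5)
= 3 * 3 * 3 * 3 * 3 * raise_to(3, 4)
= 3 * 3 * 3 * 3 * 3 * 3 * raise_to(3, 3)
= 3 * 3 * 3 * 3 * 3 * 3 * 3 * raise_to(3, 2)
= 3 * 3 * 3 * 3 * 3 * 3 * 3 * 3 * raise_to(3, 1)
= 3 * 3 * 3 * 3 * 3 * 3 * 3 * 3 * 3 * raise_to(3, 0)
= 3 * 3 * 3 * 3 * 3 * 3 * 3 * 3 * 3 * 1
= 19683

19683


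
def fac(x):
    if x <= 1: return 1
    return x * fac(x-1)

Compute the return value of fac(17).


fac(17)
= 17 * fac(16)
= 17 * 16 * fac(15)
= 17 * 16 * 15 * fac(14)
= 17 * 16 * 15 * 14 * fac(13)
= 17 * 16 * 15 * 14 * 13 * fac(12)
= 17 * 16 * 15 * 14 * 13 * 12 * fac(11)
= 17 * 16 * 15 * 14 * 13 * 12 * 11 * fac(10)
= 17 * 16 * 15 * 14 * 13 * 12 * 11 * 10 * fac(9)
= 17 * 16 * 15 * 14 * 13 * 12 * 11 * 10 * 9 * fac(8)
= 17 * 16 * 15 * 14 * 13 * 12 * 11 * 10 * 9 * 8 * fac(7)
= 17 * 16 * 15 * 14 * 13 * 12 * 11 * 10 * 9 * 8 * 7 * fac(6)
= 17 * 16 * 15 * 14 * 13 * 12 * 11 * 10 * 9 * 8 * 7 * 6 * fac(5)
= 17 * 16 * 15 * 14 * 13 * 12 * 11 * 10 * 9 * 8 * 7 * 6 * 5 * fac(4)
= 17 * 16 * 15 * 14 * 13 * 12 * 11 * 10 * 9 * 8 * 7 * 6 * 5 * 4 * fac(3)
= 17 * 16 * 15 * 14 * 13 * 12 * 11 * 10 * 9 * 8 * 7 * 6 * 5 * 4 * 3 * fac(2)
= 17 * 16 * 15 * 14 * 13 * 12 * 11 * 10 * 9 * 8 * 7 * 6 * 5 * 4 * 3 * 2 * fac(1)
= 17 * 16 * 15 * 14 * 13 * 12 * 11 * 10 * 9 * 8 * 7 * 6 * 5 * 4 * 3 * 2 * 1
= 355687428096000

355687428096000


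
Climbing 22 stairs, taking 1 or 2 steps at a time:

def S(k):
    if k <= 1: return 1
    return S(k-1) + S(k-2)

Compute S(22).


Building up from base cases:
S(0) = 1
S(1) = 1
S(2) = S(1) + S(0) = 1 + 1 = 2
S(3) = S(2) + S(1) = 2 + 1 = 3
S(4) = S(3) + S(2) = 3 + 2 = 5
S(5) = S(4) + S(3) = 5 + 3 = 8
S(6) = S(5) + S(4) = 8 + 5 = 13
S(7) = S(6) + S(5) = 13 + 8 = 21
S(8) = S(7) + S(6) = 21 + 13 = 34
S(9) = S(8) + S(7) = 34 + 21 = 55
S(10) = S(9) + S(8) = 55 + 34 = 89
S(11) = S(10) + S(9) = 89 + 55 = 144
S(12) = S(11) + S(10) = 144 + 89 = 233
S(13) = S(12) + S(11) = 233 + 144 = 377
S(14) = S(13) + S(12) = 377 + 233 = 610
S(15) = S(14) + S(13) = 610 + 377 = 987
S(16) = S(15) + S(14) = 987 + 610 = 1597
S(17) = S(16) + S(15) = 1597 + 987 = 2584
S(18) = S(17) + S(16) = 2584 + 1597 = 4181
S(19) = S(18) + S(17) = 4181 + 2584 = 6765
S(20) = S(19) + S(18) = 6765 + 4181 = 10946
S(21) = S(20) + S(19) = 10946 + 6765 = 17711
S(22) = S(21) + S(20) = 17711 + 10946 = 28657

28657


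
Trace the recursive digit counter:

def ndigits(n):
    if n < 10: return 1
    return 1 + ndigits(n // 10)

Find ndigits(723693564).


ndigits(723693564) = 1 + ndigits(72369356)
ndigits(72369356) = 1 + ndigits(7236935)
ndigits(7236935) = 1 + ndigits(723693)
ndigits(723693) = 1 + ndigits(72369)
ndigits(72369) = 1 + ndigits(7236)
ndigits(7236) = 1 + ndigits(723)
ndigits(723) = 1 + ndigits(72)
ndigits(72) = 1 + ndigits(7)
ndigits(7) = 1  (base case: 7 < 10)
Unwinding: 1 + 1 + 1 + 1 + 1 + 1 + 1 + 1 + 1 = 9

9


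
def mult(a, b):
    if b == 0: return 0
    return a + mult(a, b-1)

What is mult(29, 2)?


mult(29, 2) = 29 + mult(29, 1)
mult(29, 1) = 29 + mult(29, 0)
mult(29, 0) = 0  (base case)
Total: 29 + 29 + 0 = 58

58


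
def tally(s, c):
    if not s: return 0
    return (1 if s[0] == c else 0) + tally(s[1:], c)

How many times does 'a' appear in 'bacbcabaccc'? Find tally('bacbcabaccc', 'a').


s[0]='b' != 'a' -> 0
s[0]='a' == 'a' -> 1
s[0]='c' != 'a' -> 0
s[0]='b' != 'a' -> 0
s[0]='c' != 'a' -> 0
s[0]='a' == 'a' -> 1
s[0]='b' != 'a' -> 0
s[0]='a' == 'a' -> 1
s[0]='c' != 'a' -> 0
s[0]='c' != 'a' -> 0
s[0]='c' != 'a' -> 0
Sum: 0 + 1 + 0 + 0 + 0 + 1 + 0 + 1 + 0 + 0 + 0 = 3

3


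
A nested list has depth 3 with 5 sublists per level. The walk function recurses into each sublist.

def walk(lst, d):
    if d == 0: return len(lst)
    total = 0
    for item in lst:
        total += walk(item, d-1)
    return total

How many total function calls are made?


At depth 0 (root): 1 call
At depth 1: each of 1 parents calls walk on 5 children = 5 calls
At depth 2: each of 5 parents calls walk on 5 children = 25 calls
At depth 3: each of 25 parents calls walk on 5 children = 125 calls
Total: 1 + 5 + 25 + 125 = 156

156


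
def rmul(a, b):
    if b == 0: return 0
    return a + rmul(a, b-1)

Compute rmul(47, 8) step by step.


rmul(47, 8) = 47 + rmul(47, 7)
rmul(47, 7) = 47 + rmul(47, 6)
rmul(47, 6) = 47 + rmul(47, 5)
rmul(47, 5) = 47 + rmul(47, 4)
rmul(47, 4) = 47 + rmul(47, 3)
rmul(47, 3) = 47 + rmul(47, 2)
rmul(47, 2) = 47 + rmul(47, 1)
rmul(47, 1) = 47 + rmul(47, 0)
rmul(47, 0) = 0  (base case)
Total: 47 + 47 + 47 + 47 + 47 + 47 + 47 + 47 + 0 = 376

376


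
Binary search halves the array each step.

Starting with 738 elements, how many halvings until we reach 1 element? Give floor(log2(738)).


738 / 2 = 369
369 / 2 = 184
184 / 2 = 92
92 / 2 = 46
46 / 2 = 23
23 / 2 = 11
11 / 2 = 5
5 / 2 = 2
2 / 2 = 1
Reached 1 after 9 halvings

9


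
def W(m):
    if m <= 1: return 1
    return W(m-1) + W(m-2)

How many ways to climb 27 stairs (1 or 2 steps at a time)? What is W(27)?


Building up from base cases:
W(0) = 1
W(1) = 1
W(2) = W(1) + W(0) = 1 + 1 = 2
W(3) = W(2) + W(1) = 2 + 1 = 3
W(4) = W(3) + W(2) = 3 + 2 = 5
W(5) = W(4) + W(3) = 5 + 3 = 8
W(6) = W(5) + W(4) = 8 + 5 = 13
W(7) = W(6) + W(5) = 13 + 8 = 21
W(8) = W(7) + W(6) = 21 + 13 = 34
W(9) = W(8) + W(7) = 34 + 21 = 55
W(10) = W(9) + W(8) = 55 + 34 = 89
W(11) = W(10) + W(9) = 89 + 55 = 144
W(12) = W(11) + W(10) = 144 + 89 = 233
W(13) = W(12) + W(11) = 233 + 144 = 377
W(14) = W(13) + W(12) = 377 + 233 = 610
W(15) = W(14) + W(13) = 610 + 377 = 987
W(16) = W(15) + W(14) = 987 + 610 = 1597
W(17) = W(16) + W(15) = 1597 + 987 = 2584
W(18) = W(17) + W(16) = 2584 + 1597 = 4181
W(19) = W(18) + W(17) = 4181 + 2584 = 6765
W(20) = W(19) + W(18) = 6765 + 4181 = 10946
W(21) = W(20) + W(19) = 10946 + 6765 = 17711
W(22) = W(21) + W(20) = 17711 + 10946 = 28657
W(23) = W(22) + W(21) = 28657 + 17711 = 46368
W(24) = W(23) + W(22) = 46368 + 28657 = 75025
W(25) = W(24) + W(23) = 75025 + 46368 = 121393
W(26) = W(25) + W(24) = 121393 + 75025 = 196418
W(27) = W(26) + W(25) = 196418 + 121393 = 317811

317811


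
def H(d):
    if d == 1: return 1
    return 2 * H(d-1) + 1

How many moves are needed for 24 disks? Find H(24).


H(24) = 2 * H(23) + 1
H(23) = 2 * H(22) + 1
H(22) = 2 * H(21) + 1
H(21) = 2 * H(20) + 1
H(20) = 2 * H(19) + 1
H(19) = 2 * H(18) + 1
H(18) = 2 * H(17) + 1
H(17) = 2 * H(16) + 1
H(16) = 2 * H(15) + 1
H(15) = 2 * H(14) + 1
H(14) = 2 * H(13) + 1
H(13) = 2 * H(12) + 1
H(12) = 2 * H(11) + 1
H(11) = 2 * H(10) + 1
H(10) = 2 * H(9) + 1
H(9) = 2 * H(8) + 1
H(8) = 2 * H(7) + 1
H(7) = 2 * H(6) + 1
H(6) = 2 * H(5) + 1
H(5) = 2 * H(4) + 1
H(4) = 2 * H(3) + 1
H(3) = 2 * H(2) + 1
H(2) = 2 * H(1) + 1
H(1) = 1  (base case)
H(2) = 2 * 1 + 1 = 3
H(3) = 2 * 3 + 1 = 7
H(4) = 2 * 7 + 1 = 15
H(5) = 2 * 15 + 1 = 31
H(6) = 2 * 31 + 1 = 63
H(7) = 2 * 63 + 1 = 127
H(8) = 2 * 127 + 1 = 255
H(9) = 2 * 255 + 1 = 511
H(10) = 2 * 511 + 1 = 1023
H(11) = 2 * 1023 + 1 = 2047
H(12) = 2 * 2047 + 1 = 4095
H(13) = 2 * 4095 + 1 = 8191
H(14) = 2 * 8191 + 1 = 16383
H(15) = 2 * 16383 + 1 = 32767
H(16) = 2 * 32767 + 1 = 65535
H(17) = 2 * 65535 + 1 = 131071
H(18) = 2 * 131071 + 1 = 262143
H(19) = 2 * 262143 + 1 = 524287
H(20) = 2 * 524287 + 1 = 1048575
H(21) = 2 * 1048575 + 1 = 2097151
H(22) = 2 * 2097151 + 1 = 4194303
H(23) = 2 * 4194303 + 1 = 8388607
H(24) = 2 * 8388607 + 1 = 16777215

16777215


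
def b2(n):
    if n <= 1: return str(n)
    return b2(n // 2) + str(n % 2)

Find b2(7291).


b2(7291) = b2(3645) + '1'
b2(3645) = b2(1822) + '1'
b2(1822) = b2(911) + '0'
b2(911) = b2(455) + '1'
b2(455) = b2(227) + '1'
b2(227) = b2(113) + '1'
b2(113) = b2(56) + '1'
b2(56) = b2(28) + '0'
b2(28) = b2(14) + '0'
b2(14) = b2(7) + '0'
b2(7) = b2(3) + '1'
b2(3) = b2(1) + '1'
b2(1) = '1'  (base case)
Concatenating: '1' + '1' + '1' + '0' + '0' + '0' + '1' + '1' + '1' + '1' + '0' + '1' + '1' = '1110001111011'

1110001111011


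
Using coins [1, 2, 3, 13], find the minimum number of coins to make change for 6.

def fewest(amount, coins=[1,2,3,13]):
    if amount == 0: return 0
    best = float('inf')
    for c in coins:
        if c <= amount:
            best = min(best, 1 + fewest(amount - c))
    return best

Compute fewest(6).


Building up with DP:
fewest(0) = 0
fewest(1) = min(1+fewest(0)=1+0=1) = 1
fewest(2) = min(1+fewest(1)=1+1=2, 1+fewest(0)=1+0=1) = 1
fewest(3) = min(1+fewest(2)=1+1=2, 1+fewest(1)=1+1=2, 1+fewest(0)=1+0=1) = 1
fewest(4) = min(1+fewest(3)=1+1=2, 1+fewest(2)=1+1=2, 1+fewest(1)=1+1=2) = 2
fewest(5) = min(1+fewest(4)=1+2=3, 1+fewest(3)=1+1=2, 1+fewest(2)=1+1=2) = 2
fewest(6) = min(1+fewest(5)=1+2=3, 1+fewest(4)=1+2=3, 1+fewest(3)=1+1=2) = 2

2


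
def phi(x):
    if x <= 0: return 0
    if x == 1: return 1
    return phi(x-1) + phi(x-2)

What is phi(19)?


Computing phi(19) bottom-up:
phi(0) = 0
phi(1) = 1
phi(2) = phi(1) + phi(0) = 1 + 0 = 1
phi(3) = phi(2) + phi(1) = 1 + 1 = 2
phi(4) = phi(3) + phi(2) = 2 + 1 = 3
phi(5) = phi(4) + phi(3) = 3 + 2 = 5
phi(6) = phi(5) + phi(4) = 5 + 3 = 8
phi(7) = phi(6) + phi(5) = 8 + 5 = 13
phi(8) = phi(7) + phi(6) = 13 + 8 = 21
phi(9) = phi(8) + phi(7) = 21 + 13 = 34
phi(10) = phi(9) + phi(8) = 34 + 21 = 55
phi(11) = phi(10) + phi(9) = 55 + 34 = 89
phi(12) = phi(11) + phi(10) = 89 + 55 = 144
phi(13) = phi(12) + phi(11) = 144 + 89 = 233
phi(14) = phi(13) + phi(12) = 233 + 144 = 377
phi(15) = phi(14) + phi(13) = 377 + 233 = 610
phi(16) = phi(15) + phi(14) = 610 + 377 = 987
phi(17) = phi(16) + phi(15) = 987 + 610 = 1597
phi(18) = phi(17) + phi(16) = 1597 + 987 = 2584
phi(19) = phi(18) + phi(17) = 2584 + 1597 = 4181

4181


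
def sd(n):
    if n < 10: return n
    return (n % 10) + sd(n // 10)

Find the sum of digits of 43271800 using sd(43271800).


sd(43271800) = 0 + sd(4327180)
sd(4327180) = 0 + sd(432718)
sd(432718) = 8 + sd(43271)
sd(43271) = 1 + sd(4327)
sd(4327) = 7 + sd(432)
sd(432) = 2 + sd(43)
sd(43) = 3 + sd(4)
sd(4) = 4  (base case)
Total: 0 + 0 + 8 + 1 + 7 + 2 + 3 + 4 = 25

25


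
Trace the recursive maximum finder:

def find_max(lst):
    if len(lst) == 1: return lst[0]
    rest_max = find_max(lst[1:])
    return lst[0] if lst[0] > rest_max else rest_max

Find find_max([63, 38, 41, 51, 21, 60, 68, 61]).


find_max([63, 38, 41, 51, 21, 60, 68, 61]): compare 63 with find_max([38, 41, 51, 21, 60, 68, 61])
find_max([38, 41, 51, 21, 60, 68, 61]): compare 38 with find_max([41, 51, 21, 60, 68, 61])
find_max([41, 51, 21, 60, 68, 61]): compare 41 with find_max([51, 21, 60, 68, 61])
find_max([51, 21, 60, 68, 61]): compare 51 with find_max([21, 60, 68, 61])
find_max([21, 60, 68, 61]): compare 21 with find_max([60, 68, 61])
find_max([60, 68, 61]): compare 60 with find_max([68, 61])
find_max([68, 61]): compare 68 with find_max([61])
find_max([61]) = 61  (base case)
Compare 68 with 61 -> 68
Compare 60 with 68 -> 68
Compare 21 with 68 -> 68
Compare 51 with 68 -> 68
Compare 41 with 68 -> 68
Compare 38 with 68 -> 68
Compare 63 with 68 -> 68

68


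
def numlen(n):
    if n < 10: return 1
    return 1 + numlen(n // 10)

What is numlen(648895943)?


numlen(648895943) = 1 + numlen(64889594)
numlen(64889594) = 1 + numlen(6488959)
numlen(6488959) = 1 + numlen(648895)
numlen(648895) = 1 + numlen(64889)
numlen(64889) = 1 + numlen(6488)
numlen(6488) = 1 + numlen(648)
numlen(648) = 1 + numlen(64)
numlen(64) = 1 + numlen(6)
numlen(6) = 1  (base case: 6 < 10)
Unwinding: 1 + 1 + 1 + 1 + 1 + 1 + 1 + 1 + 1 = 9

9
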